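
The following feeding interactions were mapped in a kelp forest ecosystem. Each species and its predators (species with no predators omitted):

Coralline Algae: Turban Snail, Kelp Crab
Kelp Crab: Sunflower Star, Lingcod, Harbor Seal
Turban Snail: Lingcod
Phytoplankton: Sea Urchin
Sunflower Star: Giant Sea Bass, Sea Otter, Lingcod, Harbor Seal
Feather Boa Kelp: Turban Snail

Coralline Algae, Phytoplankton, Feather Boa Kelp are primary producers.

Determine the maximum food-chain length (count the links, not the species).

One longest chain: Coralline Algae → Kelp Crab → Sunflower Star → Giant Sea Bass.
It has 4 species and 3 links.

3 links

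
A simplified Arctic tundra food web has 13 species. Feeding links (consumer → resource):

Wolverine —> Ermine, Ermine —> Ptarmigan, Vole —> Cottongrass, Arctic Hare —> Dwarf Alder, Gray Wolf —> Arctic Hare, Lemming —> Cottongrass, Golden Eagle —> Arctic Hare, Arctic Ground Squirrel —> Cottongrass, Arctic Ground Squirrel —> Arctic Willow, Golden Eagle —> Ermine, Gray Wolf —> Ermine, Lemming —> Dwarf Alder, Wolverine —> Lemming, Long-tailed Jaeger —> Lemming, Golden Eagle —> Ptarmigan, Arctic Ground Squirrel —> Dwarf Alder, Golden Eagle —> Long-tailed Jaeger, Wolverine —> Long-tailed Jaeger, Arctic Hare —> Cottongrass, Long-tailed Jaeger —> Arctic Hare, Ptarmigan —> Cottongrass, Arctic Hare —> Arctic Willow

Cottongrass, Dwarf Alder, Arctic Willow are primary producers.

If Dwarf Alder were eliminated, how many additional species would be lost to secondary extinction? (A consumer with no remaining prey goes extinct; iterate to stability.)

0

Remove Dwarf Alder.
Every predator of it retains at least one other prey: Arctic Hare still has Cottongrass, Arctic Willow; Lemming still has Cottongrass; Arctic Ground Squirrel still has Cottongrass, Arctic Willow.
No consumer loses all prey, so no secondary extinctions occur.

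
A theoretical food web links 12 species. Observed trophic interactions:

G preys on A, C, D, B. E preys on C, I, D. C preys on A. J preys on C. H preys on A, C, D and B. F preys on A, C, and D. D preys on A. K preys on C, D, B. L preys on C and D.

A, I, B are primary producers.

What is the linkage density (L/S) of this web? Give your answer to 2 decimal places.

There are L = 22 links among S = 12 species.
L/S = 22/12 = 1.8333 ≈ 1.83.

L/S = 1.83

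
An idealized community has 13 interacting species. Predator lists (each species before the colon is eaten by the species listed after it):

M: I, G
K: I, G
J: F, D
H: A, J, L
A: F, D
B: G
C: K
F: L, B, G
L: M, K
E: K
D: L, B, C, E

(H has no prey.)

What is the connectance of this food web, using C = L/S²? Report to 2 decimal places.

C = 0.14

The web has S = 13 species and L = 23 feeding links.
C = L / S² = 23 / 169 = 0.1361 ≈ 0.14.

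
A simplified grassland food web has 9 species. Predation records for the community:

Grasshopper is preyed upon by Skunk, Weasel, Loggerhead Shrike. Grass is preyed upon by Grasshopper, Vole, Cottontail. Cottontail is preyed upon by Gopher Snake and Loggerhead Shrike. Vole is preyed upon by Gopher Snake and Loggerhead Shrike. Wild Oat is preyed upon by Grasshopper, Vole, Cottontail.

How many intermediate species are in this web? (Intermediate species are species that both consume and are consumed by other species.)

3

Intermediate species (has both prey and predators): Cottontail, Vole, Grasshopper.
Count: 3.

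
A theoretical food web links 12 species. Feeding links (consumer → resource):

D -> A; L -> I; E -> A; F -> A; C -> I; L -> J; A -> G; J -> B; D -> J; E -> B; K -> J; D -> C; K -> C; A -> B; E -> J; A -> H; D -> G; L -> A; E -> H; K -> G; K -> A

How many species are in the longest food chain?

3 species

One longest chain: B → J → K.
It has 3 species and 2 links.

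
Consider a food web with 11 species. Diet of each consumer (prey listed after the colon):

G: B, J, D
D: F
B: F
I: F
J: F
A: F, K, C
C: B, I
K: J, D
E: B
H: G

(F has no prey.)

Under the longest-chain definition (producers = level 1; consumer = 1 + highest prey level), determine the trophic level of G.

F is a producer → level 1.
B eats F → level 2.
G eats B (level 2); other prey at levels: J 2, D 2 → level 3.

Trophic level 3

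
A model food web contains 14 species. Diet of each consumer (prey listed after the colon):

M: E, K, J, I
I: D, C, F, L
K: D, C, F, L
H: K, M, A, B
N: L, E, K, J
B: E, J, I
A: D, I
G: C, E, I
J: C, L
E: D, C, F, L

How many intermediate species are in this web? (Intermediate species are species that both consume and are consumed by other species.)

Intermediate species (has both prey and predators): E, K, J, I, M, A, B.
Count: 7.

7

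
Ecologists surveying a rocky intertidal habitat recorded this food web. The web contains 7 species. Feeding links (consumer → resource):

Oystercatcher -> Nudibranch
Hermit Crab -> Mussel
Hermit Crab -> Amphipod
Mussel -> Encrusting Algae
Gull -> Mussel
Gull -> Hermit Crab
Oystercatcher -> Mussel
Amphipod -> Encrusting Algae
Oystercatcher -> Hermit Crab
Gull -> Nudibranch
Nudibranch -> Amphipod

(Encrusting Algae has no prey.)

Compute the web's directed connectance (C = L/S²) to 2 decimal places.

The web has S = 7 species and L = 11 feeding links.
C = L / S² = 11 / 49 = 0.2245 ≈ 0.22.

C = 0.22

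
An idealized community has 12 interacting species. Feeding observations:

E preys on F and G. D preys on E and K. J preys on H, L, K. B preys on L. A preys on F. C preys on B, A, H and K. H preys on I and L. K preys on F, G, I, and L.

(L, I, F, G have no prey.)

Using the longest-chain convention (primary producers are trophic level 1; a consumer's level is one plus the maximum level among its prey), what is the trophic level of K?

L is a producer → level 1.
K eats L (level 1); other prey at levels: I 1, F 1, G 1 → level 2.

Trophic level 2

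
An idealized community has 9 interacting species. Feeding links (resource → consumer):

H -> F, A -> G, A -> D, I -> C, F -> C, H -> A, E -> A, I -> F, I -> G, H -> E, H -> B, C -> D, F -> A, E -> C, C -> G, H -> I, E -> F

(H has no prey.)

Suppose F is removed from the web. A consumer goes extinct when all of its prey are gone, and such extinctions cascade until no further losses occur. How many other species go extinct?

0

Remove F.
Every predator of it retains at least one other prey: A still has H, E; C still has I, E.
No consumer loses all prey, so no secondary extinctions occur.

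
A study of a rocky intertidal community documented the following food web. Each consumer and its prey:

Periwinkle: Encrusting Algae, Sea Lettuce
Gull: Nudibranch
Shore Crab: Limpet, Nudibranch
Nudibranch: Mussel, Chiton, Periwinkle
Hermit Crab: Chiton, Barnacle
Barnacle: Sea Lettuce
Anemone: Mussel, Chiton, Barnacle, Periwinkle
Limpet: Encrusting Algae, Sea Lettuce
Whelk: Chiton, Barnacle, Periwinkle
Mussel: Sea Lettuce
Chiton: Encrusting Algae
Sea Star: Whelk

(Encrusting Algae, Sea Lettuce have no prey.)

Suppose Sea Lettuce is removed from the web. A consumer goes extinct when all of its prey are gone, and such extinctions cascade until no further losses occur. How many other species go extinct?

2

Remove Sea Lettuce.
Round 1: Mussel (all prey gone), Barnacle (all prey gone) → extinct.
No further losses. Total secondary extinctions: 2.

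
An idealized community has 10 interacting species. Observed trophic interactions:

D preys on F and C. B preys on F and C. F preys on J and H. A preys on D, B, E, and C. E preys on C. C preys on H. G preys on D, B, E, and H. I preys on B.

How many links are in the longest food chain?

One longest chain: H → C → B → I.
It has 4 species and 3 links.

3 links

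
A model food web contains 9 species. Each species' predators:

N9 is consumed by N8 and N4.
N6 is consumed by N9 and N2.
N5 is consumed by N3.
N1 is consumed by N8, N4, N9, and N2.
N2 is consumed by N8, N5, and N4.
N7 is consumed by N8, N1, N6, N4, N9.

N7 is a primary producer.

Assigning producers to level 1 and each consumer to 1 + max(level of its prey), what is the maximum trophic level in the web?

Producers (level 1): N7.
N7 → N6 → N2 → N5 → N3 gives N3 level 5.
No species has a prey at level 5, so no species reaches level 6.

5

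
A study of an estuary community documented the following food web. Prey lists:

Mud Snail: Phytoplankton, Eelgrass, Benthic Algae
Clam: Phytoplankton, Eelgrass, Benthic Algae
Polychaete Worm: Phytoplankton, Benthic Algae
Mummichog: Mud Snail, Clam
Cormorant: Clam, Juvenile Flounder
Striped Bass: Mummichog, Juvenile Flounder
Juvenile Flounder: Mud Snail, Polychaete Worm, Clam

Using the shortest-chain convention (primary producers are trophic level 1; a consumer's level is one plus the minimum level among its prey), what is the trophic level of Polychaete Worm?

Trophic level 2

Phytoplankton is a producer → level 1.
Polychaete Worm eats Phytoplankton → level 2.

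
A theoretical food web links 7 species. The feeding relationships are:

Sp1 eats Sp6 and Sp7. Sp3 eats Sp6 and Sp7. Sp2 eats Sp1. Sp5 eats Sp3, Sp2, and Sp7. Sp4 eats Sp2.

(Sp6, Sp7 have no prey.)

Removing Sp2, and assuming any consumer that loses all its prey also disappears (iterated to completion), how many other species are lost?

Remove Sp2.
Round 1: Sp4 (all prey gone) → extinct.
No further losses. Total secondary extinctions: 1.

1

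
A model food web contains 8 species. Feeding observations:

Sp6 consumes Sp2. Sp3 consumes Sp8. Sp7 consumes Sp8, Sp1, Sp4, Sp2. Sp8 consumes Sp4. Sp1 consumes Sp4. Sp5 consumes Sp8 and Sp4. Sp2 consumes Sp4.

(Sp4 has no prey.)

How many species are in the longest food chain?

3 species

One longest chain: Sp4 → Sp2 → Sp6.
It has 3 species and 2 links.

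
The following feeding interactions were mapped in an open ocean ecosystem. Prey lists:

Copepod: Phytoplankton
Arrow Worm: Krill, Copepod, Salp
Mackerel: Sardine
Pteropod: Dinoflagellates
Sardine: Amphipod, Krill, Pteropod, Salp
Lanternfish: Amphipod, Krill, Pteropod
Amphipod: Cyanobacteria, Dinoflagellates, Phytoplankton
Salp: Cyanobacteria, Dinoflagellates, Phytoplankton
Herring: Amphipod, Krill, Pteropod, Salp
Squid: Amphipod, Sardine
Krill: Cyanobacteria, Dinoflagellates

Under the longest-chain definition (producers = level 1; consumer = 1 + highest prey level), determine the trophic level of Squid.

Trophic level 4

Cyanobacteria is a producer → level 1.
Amphipod eats Cyanobacteria (level 1); other prey at levels: Dinoflagellates 1, Phytoplankton 1 → level 2.
Sardine eats Amphipod (level 2); other prey at levels: Krill 2, Pteropod 2, Salp 2 → level 3.
Squid eats Sardine (level 3); other prey at levels: Amphipod 2 → level 4.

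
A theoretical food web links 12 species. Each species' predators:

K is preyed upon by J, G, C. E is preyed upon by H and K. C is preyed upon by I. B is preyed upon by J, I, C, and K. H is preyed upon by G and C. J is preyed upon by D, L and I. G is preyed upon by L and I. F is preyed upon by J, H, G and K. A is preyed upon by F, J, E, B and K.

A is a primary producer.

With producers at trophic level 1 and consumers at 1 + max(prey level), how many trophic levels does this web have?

Producers (level 1): A.
A → E → H → C → I gives I level 5.
No species has a prey at level 5, so no species reaches level 6.

5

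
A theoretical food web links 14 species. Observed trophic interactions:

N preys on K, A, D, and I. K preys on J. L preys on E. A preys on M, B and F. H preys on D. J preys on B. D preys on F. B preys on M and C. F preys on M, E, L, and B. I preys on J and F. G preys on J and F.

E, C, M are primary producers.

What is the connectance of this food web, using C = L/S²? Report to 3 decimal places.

The web has S = 14 species and L = 22 feeding links.
C = L / S² = 22 / 196 = 0.1122 ≈ 0.112.

C = 0.112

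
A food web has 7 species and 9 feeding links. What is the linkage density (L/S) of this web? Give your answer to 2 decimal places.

There are L = 9 links among S = 7 species.
L/S = 9/7 = 1.2857 ≈ 1.29.

L/S = 1.29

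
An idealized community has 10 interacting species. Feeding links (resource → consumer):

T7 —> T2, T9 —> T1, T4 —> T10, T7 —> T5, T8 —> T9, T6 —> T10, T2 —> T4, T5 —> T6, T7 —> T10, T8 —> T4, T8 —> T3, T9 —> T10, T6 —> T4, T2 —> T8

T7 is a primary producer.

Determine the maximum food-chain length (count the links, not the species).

4 links

One longest chain: T7 → T2 → T8 → T9 → T10.
It has 5 species and 4 links.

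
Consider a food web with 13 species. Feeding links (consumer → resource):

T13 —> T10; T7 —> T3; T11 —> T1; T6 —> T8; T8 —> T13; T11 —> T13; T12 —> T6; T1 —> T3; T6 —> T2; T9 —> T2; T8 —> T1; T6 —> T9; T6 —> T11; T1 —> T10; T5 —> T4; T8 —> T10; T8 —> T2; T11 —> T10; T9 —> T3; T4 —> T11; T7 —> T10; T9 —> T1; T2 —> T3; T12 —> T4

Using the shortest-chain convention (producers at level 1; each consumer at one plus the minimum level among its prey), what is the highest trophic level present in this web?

4

Producers (level 1): T10, T3.
Following each consumer down to its lowest-level prey: T10 → T11 → T4 → T12 (levels 1 through 4).
All prey of T12 (T4 3, T6 3) are at level 3 or above, so T12 is at level 1 + 3 = 4.
Every consumer has at least one prey at level 3 or below, so none exceeds level 4.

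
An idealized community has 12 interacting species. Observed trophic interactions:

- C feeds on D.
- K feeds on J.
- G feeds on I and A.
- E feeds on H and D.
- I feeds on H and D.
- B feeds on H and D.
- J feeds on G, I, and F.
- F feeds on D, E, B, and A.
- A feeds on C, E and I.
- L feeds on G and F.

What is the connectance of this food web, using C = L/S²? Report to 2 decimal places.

The web has S = 12 species and L = 22 feeding links.
C = L / S² = 22 / 144 = 0.1528 ≈ 0.15.

C = 0.15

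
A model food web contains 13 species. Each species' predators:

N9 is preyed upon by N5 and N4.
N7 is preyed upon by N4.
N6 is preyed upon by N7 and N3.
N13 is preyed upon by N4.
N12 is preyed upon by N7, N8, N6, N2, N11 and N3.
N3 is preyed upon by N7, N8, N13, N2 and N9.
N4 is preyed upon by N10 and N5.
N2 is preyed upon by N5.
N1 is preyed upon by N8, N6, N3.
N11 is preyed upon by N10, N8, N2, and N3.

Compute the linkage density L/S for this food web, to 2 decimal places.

There are L = 27 links among S = 13 species.
L/S = 27/13 = 2.0769 ≈ 2.08.

L/S = 2.08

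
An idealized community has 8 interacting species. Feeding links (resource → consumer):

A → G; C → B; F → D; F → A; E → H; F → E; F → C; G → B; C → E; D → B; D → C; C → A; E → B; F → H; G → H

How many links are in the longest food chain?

One longest chain: F → D → C → A → G → B.
It has 6 species and 5 links.

5 links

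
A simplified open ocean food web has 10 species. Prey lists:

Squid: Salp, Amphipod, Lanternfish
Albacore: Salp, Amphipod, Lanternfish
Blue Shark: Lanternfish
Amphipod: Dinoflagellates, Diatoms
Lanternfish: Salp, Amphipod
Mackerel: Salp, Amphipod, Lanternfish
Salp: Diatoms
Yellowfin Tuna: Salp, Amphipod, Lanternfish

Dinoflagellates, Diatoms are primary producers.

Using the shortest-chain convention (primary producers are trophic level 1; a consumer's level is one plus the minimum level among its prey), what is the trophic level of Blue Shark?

Trophic level 4

Diatoms is a producer → level 1.
Salp eats Diatoms → level 2.
Lanternfish eats Salp → level 3.
Blue Shark eats Lanternfish → level 4.
No prey of Blue Shark is below level 3, so 4 is the minimum.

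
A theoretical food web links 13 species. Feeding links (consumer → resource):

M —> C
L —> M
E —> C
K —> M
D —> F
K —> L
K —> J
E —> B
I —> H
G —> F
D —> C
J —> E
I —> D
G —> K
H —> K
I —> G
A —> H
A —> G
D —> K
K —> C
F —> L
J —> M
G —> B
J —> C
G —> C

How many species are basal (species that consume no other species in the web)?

Basal species (no prey listed): C, B.
Count: 2.

2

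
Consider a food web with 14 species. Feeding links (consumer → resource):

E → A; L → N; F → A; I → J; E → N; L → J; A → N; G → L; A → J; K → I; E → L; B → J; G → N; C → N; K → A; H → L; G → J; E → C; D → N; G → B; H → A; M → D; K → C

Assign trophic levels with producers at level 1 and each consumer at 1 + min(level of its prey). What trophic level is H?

N is a producer → level 1.
A eats N → level 2.
H eats A → level 3.
No prey of H is below level 2, so 3 is the minimum.

Trophic level 3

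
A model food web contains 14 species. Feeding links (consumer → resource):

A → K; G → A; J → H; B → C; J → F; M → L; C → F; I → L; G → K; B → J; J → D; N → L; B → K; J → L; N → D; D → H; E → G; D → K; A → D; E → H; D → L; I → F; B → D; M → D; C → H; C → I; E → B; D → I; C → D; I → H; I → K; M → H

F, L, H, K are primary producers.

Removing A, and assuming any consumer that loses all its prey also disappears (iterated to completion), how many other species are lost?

0

Remove A.
Every predator of it retains at least one other prey: G still has K.
No consumer loses all prey, so no secondary extinctions occur.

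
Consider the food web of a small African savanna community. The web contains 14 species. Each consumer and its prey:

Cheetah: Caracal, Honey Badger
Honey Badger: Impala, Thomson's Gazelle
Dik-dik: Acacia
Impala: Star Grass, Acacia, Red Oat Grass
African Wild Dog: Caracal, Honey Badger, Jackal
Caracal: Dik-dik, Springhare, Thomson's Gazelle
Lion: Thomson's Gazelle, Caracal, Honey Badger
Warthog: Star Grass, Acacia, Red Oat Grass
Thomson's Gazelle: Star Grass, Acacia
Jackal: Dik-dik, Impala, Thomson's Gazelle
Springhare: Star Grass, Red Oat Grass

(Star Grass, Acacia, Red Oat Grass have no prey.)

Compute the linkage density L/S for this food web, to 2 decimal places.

L/S = 1.93

There are L = 27 links among S = 14 species.
L/S = 27/14 = 1.9286 ≈ 1.93.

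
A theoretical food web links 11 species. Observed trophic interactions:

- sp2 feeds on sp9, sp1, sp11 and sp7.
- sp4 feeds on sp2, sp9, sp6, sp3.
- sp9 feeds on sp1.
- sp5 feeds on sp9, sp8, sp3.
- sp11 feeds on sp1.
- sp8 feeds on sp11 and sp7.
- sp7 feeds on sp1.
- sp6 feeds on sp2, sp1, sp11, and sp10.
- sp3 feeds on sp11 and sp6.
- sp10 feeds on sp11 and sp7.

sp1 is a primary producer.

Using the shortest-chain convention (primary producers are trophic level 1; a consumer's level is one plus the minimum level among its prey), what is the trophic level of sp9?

Trophic level 2

sp1 is a producer → level 1.
sp9 eats sp1 → level 2.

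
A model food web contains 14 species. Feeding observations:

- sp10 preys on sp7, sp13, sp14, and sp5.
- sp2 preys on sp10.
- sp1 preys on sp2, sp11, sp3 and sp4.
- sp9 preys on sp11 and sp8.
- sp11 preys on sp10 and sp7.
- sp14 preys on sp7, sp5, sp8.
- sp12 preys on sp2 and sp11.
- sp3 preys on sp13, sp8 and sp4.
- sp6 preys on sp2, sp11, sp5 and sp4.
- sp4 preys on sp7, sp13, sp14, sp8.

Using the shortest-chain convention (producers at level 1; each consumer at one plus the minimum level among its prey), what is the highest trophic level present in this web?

3

Producers (level 1): sp8, sp13, sp7, sp5.
Following each consumer down to its lowest-level prey: sp7 → sp11 → sp12 (levels 1 through 3).
All prey of sp12 (sp11 2, sp2 3) are at level 2 or above, so sp12 is at level 1 + 2 = 3.
Every consumer has at least one prey at level 2 or below, so none exceeds level 3.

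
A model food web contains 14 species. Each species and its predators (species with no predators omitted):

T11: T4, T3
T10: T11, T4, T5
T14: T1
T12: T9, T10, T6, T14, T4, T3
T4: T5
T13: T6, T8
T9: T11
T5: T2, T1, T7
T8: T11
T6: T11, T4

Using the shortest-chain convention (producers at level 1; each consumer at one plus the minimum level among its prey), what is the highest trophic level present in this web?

Producers (level 1): T13, T12.
Following each consumer down to its lowest-level prey: T12 → T4 → T5 → T7 (levels 1 through 4).
All prey of T7 (T5 3) are at level 3 or above, so T7 is at level 1 + 3 = 4.
Every consumer has at least one prey at level 3 or below, so none exceeds level 4.

4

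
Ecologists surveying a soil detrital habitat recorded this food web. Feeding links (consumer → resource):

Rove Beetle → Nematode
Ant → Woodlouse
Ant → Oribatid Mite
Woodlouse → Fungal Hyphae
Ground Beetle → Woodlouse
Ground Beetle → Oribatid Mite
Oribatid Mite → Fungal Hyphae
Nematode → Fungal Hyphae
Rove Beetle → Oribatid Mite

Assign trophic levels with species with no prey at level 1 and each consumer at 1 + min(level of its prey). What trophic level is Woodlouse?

Fungal Hyphae has no prey (basal) → level 1.
Woodlouse eats Fungal Hyphae → level 2.

Trophic level 2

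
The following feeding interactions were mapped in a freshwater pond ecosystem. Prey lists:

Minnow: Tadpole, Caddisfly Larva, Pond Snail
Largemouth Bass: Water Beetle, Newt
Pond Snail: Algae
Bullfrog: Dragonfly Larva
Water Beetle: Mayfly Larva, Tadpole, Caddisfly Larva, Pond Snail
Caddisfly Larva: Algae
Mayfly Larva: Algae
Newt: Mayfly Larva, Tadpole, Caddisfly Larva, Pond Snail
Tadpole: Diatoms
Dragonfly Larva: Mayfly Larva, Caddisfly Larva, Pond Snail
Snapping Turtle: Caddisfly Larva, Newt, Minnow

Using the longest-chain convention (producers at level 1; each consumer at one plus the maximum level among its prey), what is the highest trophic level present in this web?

Producers (level 1): Diatoms, Algae.
Algae → Mayfly Larva → Water Beetle → Largemouth Bass gives Largemouth Bass level 4.
No species has a prey at level 4, so no species reaches level 5.

4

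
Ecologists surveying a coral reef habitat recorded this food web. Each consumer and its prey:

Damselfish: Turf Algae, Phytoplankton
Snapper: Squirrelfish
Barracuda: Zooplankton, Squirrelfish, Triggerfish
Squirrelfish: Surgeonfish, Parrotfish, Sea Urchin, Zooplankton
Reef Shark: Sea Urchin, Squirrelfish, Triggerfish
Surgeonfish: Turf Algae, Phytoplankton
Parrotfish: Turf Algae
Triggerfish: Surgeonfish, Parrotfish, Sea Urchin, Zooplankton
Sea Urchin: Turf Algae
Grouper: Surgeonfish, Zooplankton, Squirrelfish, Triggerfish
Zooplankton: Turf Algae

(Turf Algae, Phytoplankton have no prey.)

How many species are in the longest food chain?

One longest chain: Turf Algae → Surgeonfish → Triggerfish → Grouper.
It has 4 species and 3 links.

4 species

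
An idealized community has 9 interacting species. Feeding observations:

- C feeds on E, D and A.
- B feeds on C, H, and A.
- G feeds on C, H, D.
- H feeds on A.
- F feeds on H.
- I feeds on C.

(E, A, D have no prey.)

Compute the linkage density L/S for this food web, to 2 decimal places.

There are L = 12 links among S = 9 species.
L/S = 12/9 = 1.3333 ≈ 1.33.

L/S = 1.33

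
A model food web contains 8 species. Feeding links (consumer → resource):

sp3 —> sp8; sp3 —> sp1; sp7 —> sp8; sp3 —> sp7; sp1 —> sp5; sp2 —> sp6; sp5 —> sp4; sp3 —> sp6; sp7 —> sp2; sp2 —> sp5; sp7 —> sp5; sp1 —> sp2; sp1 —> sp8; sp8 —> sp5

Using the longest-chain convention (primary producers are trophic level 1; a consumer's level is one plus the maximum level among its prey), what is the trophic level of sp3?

Trophic level 5

sp4 is a producer → level 1.
sp5 eats sp4 → level 2.
sp8 eats sp5 → level 3.
sp1 eats sp8 (level 3); other prey at levels: sp5 2, sp2 3 → level 4.
sp3 eats sp1 (level 4); other prey at levels: sp6 1, sp8 3, sp7 4 → level 5.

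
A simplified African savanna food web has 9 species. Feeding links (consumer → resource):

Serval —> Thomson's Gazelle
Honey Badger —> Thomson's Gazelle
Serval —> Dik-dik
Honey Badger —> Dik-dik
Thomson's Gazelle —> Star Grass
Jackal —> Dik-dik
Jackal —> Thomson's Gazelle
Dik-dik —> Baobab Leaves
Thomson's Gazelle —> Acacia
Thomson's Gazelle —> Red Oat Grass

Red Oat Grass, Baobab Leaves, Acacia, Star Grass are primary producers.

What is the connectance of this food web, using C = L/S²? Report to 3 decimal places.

C = 0.123

The web has S = 9 species and L = 10 feeding links.
C = L / S² = 10 / 81 = 0.1235 ≈ 0.123.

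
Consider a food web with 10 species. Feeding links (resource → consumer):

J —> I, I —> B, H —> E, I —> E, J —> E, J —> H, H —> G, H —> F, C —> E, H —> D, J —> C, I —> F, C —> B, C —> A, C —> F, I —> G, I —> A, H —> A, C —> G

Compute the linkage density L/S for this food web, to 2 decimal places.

L/S = 1.90

There are L = 19 links among S = 10 species.
L/S = 19/10 = 1.9000 ≈ 1.90.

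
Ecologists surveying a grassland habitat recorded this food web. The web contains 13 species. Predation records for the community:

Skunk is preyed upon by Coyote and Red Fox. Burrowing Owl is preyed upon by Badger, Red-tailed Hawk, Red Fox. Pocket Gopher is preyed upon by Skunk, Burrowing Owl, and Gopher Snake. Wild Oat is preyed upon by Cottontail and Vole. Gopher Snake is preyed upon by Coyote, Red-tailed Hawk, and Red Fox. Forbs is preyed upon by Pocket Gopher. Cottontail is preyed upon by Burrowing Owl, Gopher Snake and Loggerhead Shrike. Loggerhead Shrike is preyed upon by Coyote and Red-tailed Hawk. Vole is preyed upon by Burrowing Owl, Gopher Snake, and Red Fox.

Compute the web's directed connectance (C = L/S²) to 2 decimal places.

The web has S = 13 species and L = 22 feeding links.
C = L / S² = 22 / 169 = 0.1302 ≈ 0.13.

C = 0.13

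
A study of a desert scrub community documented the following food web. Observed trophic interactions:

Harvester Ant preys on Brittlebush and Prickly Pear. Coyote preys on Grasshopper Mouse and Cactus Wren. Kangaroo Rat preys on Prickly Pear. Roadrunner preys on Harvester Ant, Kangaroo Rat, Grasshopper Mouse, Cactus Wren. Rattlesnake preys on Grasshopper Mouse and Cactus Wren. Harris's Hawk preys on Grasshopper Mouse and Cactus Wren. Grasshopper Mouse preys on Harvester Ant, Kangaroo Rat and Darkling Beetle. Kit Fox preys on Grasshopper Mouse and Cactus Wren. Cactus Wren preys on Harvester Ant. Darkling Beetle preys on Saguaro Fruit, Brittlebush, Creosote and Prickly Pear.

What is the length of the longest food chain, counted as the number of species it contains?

4 species

One longest chain: Prickly Pear → Harvester Ant → Cactus Wren → Harris's Hawk.
It has 4 species and 3 links.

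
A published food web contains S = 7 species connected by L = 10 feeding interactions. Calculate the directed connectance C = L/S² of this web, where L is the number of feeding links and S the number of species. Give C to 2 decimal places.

C = 0.20

The web has S = 7 species and L = 10 feeding links.
C = L / S² = 10 / 49 = 0.2041 ≈ 0.20.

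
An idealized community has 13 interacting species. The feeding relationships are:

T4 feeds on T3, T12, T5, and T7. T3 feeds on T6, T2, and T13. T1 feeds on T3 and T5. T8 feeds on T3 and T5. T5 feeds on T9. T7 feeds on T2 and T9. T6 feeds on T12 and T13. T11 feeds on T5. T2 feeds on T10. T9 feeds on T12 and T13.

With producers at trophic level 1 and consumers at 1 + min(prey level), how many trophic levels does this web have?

Producers (level 1): T10, T13, T12.
Following each consumer down to its lowest-level prey: T13 → T9 → T5 → T11 (levels 1 through 4).
All prey of T11 (T5 3) are at level 3 or above, so T11 is at level 1 + 3 = 4.
Every consumer has at least one prey at level 3 or below, so none exceeds level 4.

4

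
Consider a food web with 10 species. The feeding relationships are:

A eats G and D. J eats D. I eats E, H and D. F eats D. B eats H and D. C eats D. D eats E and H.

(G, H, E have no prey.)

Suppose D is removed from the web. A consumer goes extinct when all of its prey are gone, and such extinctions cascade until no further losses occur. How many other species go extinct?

Remove D.
Round 1: C (all prey gone), J (all prey gone), F (all prey gone) → extinct.
No further losses. Total secondary extinctions: 3.

3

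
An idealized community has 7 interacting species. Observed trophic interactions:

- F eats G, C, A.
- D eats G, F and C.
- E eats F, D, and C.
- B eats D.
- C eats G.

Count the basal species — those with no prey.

Basal species (no prey listed): A, G.
Count: 2.

2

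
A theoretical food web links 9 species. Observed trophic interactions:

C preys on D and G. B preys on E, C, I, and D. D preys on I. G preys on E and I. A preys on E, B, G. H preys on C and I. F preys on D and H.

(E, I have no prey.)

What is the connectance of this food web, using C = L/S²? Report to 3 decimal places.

C = 0.198

The web has S = 9 species and L = 16 feeding links.
C = L / S² = 16 / 81 = 0.1975 ≈ 0.198.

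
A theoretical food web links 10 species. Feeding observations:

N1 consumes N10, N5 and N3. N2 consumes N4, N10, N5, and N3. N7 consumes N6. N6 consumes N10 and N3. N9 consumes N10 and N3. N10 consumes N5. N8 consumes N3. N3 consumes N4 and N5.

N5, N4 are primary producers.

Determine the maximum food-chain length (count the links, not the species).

One longest chain: N5 → N10 → N6 → N7.
It has 4 species and 3 links.

3 links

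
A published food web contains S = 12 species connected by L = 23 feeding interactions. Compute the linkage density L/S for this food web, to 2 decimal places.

L/S = 1.92

There are L = 23 links among S = 12 species.
L/S = 23/12 = 1.9167 ≈ 1.92.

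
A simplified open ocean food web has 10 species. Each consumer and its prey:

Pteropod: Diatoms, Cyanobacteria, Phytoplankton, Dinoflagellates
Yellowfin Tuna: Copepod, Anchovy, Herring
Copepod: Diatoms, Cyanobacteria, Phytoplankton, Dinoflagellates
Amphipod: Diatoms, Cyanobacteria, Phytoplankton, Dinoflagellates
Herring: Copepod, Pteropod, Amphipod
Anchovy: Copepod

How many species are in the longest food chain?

4 species

One longest chain: Diatoms → Copepod → Herring → Yellowfin Tuna.
It has 4 species and 3 links.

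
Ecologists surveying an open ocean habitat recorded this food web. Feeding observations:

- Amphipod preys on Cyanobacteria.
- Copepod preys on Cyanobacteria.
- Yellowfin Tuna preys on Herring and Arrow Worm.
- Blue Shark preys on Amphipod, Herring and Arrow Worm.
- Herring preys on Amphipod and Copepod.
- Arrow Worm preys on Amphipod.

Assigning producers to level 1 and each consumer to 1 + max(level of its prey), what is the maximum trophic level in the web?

Producers (level 1): Cyanobacteria.
Cyanobacteria → Amphipod → Herring → Yellowfin Tuna gives Yellowfin Tuna level 4.
No species has a prey at level 4, so no species reaches level 5.

4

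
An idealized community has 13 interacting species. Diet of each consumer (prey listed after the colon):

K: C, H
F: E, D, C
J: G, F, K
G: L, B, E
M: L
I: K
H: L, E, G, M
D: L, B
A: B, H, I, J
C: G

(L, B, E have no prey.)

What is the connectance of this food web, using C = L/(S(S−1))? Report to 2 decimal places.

The web has S = 13 species and L = 24 feeding links.
C = L / (S(S−1)) = 24 / 156 = 0.1538 ≈ 0.15.

C = 0.15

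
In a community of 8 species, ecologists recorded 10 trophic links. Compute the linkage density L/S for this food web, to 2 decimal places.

L/S = 1.25

There are L = 10 links among S = 8 species.
L/S = 10/8 = 1.2500 ≈ 1.25.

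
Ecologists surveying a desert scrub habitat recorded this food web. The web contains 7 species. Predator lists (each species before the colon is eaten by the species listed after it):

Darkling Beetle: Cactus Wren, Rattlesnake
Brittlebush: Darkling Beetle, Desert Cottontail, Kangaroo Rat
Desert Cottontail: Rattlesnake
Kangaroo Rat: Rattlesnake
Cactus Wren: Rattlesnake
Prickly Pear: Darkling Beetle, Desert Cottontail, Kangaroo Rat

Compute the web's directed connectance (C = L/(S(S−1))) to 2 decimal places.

C = 0.26

The web has S = 7 species and L = 11 feeding links.
C = L / (S(S−1)) = 11 / 42 = 0.2619 ≈ 0.26.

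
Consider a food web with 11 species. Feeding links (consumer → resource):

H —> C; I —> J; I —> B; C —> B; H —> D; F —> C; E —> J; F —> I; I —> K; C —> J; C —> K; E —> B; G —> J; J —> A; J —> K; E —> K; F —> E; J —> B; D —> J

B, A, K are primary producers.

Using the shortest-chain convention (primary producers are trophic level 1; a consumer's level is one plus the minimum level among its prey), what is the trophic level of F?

B is a producer → level 1.
I eats B → level 2.
F eats I → level 3.
No prey of F is below level 2, so 3 is the minimum.

Trophic level 3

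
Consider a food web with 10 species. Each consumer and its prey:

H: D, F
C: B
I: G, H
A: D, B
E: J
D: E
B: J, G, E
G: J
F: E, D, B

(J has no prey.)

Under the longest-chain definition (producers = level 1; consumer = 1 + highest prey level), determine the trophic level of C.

J is a producer → level 1.
G eats J → level 2.
B eats G (level 2); other prey at levels: J 1, E 2 → level 3.
C eats B → level 4.

Trophic level 4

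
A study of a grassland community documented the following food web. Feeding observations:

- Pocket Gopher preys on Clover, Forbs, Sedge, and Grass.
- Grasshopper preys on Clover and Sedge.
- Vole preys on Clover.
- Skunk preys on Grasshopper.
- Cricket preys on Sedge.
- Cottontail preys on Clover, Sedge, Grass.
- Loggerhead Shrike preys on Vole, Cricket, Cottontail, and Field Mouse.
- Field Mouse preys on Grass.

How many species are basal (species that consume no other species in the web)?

Basal species (no prey listed): Clover, Sedge, Grass, Forbs.
Count: 4.

4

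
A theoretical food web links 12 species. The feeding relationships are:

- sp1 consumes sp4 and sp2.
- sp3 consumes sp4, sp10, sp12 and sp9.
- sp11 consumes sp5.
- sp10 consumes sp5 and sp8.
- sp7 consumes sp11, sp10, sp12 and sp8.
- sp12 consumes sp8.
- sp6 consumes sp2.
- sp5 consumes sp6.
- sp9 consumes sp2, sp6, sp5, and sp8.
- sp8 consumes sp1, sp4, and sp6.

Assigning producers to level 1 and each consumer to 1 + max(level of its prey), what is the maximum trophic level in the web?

5

Producers (level 1): sp2, sp4.
sp2 → sp1 → sp8 → sp9 → sp3 gives sp3 level 5.
No species has a prey at level 5, so no species reaches level 6.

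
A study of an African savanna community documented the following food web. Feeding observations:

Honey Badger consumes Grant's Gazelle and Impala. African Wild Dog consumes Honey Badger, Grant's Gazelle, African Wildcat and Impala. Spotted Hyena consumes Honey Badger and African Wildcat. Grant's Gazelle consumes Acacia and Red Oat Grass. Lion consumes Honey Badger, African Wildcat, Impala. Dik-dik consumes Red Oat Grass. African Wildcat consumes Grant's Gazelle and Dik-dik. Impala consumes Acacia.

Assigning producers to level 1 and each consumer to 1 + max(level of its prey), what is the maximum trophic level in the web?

Producers (level 1): Acacia, Red Oat Grass.
Acacia → Grant's Gazelle → African Wildcat → Spotted Hyena gives Spotted Hyena level 4.
No species has a prey at level 4, so no species reaches level 5.

4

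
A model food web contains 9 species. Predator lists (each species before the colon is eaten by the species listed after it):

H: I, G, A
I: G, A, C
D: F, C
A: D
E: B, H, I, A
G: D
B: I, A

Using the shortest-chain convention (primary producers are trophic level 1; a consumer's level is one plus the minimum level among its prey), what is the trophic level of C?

E is a producer → level 1.
I eats E → level 2.
C eats I → level 3.
No prey of C is below level 2, so 3 is the minimum.

Trophic level 3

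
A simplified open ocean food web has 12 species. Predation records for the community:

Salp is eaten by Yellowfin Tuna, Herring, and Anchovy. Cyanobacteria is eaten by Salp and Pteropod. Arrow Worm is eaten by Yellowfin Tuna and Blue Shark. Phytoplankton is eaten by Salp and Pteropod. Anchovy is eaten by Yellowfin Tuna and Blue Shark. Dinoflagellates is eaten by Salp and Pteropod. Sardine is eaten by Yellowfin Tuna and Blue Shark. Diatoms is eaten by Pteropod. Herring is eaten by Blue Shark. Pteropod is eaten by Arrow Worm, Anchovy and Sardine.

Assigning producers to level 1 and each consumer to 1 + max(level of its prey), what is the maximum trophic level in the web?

4

Producers (level 1): Diatoms, Phytoplankton, Cyanobacteria, Dinoflagellates.
Diatoms → Pteropod → Arrow Worm → Yellowfin Tuna gives Yellowfin Tuna level 4.
No species has a prey at level 4, so no species reaches level 5.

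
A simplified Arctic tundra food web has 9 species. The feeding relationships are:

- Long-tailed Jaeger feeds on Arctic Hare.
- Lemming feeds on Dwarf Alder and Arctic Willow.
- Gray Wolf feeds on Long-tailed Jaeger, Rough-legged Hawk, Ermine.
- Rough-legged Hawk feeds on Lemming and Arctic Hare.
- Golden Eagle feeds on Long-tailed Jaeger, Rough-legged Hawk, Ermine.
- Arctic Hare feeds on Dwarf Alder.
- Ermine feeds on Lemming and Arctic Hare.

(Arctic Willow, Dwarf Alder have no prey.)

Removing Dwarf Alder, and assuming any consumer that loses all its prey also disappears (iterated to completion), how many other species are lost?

2

Remove Dwarf Alder.
Round 1: Arctic Hare (all prey gone) → extinct.
Round 2: Long-tailed Jaeger (all prey gone) → extinct.
No further losses. Total secondary extinctions: 2.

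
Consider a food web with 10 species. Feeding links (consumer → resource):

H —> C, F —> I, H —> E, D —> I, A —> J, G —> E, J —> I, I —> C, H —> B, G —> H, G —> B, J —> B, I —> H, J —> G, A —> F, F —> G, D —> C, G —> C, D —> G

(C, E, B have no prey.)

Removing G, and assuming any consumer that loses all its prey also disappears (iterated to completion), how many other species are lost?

0

Remove G.
Every predator of it retains at least one other prey: F still has I; D still has C, I; J still has B, I.
No consumer loses all prey, so no secondary extinctions occur.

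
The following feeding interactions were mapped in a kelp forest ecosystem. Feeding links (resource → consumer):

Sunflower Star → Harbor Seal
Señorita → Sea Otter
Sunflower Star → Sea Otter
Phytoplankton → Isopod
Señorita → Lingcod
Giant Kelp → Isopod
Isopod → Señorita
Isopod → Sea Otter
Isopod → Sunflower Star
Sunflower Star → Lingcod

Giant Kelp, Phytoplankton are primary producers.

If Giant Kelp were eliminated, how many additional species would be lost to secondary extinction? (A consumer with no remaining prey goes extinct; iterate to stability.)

0

Remove Giant Kelp.
Every predator of it retains at least one other prey: Isopod still has Phytoplankton.
No consumer loses all prey, so no secondary extinctions occur.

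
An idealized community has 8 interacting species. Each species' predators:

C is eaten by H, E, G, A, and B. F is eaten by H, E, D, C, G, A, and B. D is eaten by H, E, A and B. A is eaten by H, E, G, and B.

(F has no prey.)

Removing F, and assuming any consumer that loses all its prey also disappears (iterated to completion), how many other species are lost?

7

Remove F.
Round 1: C (all prey gone), D (all prey gone) → extinct.
Round 2: A (all prey gone) → extinct.
Round 3: B (all prey gone), H (all prey gone), G (all prey gone), E (all prey gone) → extinct.
No further losses. Total secondary extinctions: 7.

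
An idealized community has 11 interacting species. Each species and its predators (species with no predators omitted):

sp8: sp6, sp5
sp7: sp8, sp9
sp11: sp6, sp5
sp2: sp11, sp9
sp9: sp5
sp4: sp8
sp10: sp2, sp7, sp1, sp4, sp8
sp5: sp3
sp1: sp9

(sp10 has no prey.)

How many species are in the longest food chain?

One longest chain: sp10 → sp2 → sp11 → sp5 → sp3.
It has 5 species and 4 links.

5 species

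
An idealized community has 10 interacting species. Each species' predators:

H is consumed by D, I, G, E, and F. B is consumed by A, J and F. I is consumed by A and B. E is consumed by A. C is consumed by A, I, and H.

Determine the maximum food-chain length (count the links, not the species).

One longest chain: C → H → I → B → F.
It has 5 species and 4 links.

4 links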